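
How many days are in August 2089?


Month: August (month 8)
August has 31 days

31 days


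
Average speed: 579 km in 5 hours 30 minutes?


105.3 km/h

Distance: 579 km
Time: 5h 30m = 330 min = 330/60 = 11/2 hours
Speed = 579 ÷ (11/2) = 579 × 2 / 11 = 1158/11 ≈ 105.3 km/h


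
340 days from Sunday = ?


Start: Sunday (index 6)
(6 + 340) mod 7
= 346 mod 7
= 3
Index 3 → Thursday

Thursday


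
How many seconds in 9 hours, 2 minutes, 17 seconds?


Hours: 9 × 3600 = 32400
Minutes: 2 × 60 = 120
Seconds: 17
Total = 32400 + 120 + 17 = 32537

32537 seconds


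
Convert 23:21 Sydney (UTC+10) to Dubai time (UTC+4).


Time difference = UTC+4 - UTC+10 = -6 hours
New hour = (23 -6) mod 24
= 17 mod 24 = 17
Minutes unchanged → 17:21

17:21


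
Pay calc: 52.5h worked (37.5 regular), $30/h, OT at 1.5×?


$1800.00

Regular: 37.5h × $30 = $1125.00
Overtime: 52.5 - 37.5 = 15.0h
OT pay: 15.0h × $30 × 1.5 = $675.00
Total = $1125.00 + $675.00 = $1800.00


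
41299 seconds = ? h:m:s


Hours: 41299 ÷ 3600 = 11 remainder 1699
Minutes: 1699 ÷ 60 = 28 remainder 19
Seconds: 19

11h 28m 19s


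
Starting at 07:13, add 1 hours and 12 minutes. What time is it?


Start: 433 minutes from midnight
Add: 72 minutes
Total: 505 minutes
Hours: 505 ÷ 60 = 8 remainder 25

08:25


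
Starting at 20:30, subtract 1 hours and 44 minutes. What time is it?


Start: 1230 minutes from midnight
Subtract: 104 minutes
Remaining: 1230 - 104 = 1126
Hours: 18, Minutes: 46

18:46


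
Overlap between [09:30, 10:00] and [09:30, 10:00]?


30 minutes

Meeting A: 570-600 (in minutes from midnight)
Meeting B: 570-600
Overlap start = max(570, 570) = 570
Overlap end = min(600, 600) = 600
Overlap = max(0, 600 - 570) = 30 min


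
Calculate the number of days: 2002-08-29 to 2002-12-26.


119 days

From August 29, 2002 to December 26, 2002
Rest of August 2002: 31 - 29 = 2
Full months: September 30, October 31, November 30
Days into December 2002: 26
Total = 2 + 30 + 31 + 30 + 26 = 119 days


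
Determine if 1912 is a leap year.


Rules: divisible by 4 AND (not by 100 OR by 400)
1912 ÷ 4 = 478 exactly → divisible by 4
1912 ÷ 100 = 19 remainder 12 → not divisible by 100
Divisible by 4 but not by 100 → leap year

Yes


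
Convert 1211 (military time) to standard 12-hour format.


12:11 PM

Hour: 12
12 → 12 PM (noon)


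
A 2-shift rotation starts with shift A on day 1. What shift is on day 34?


Shift B

Shifts: A, B
Start: A (index 0)
Day 34: (0 + 34 - 1) mod 2
= 33 mod 2
= 1
Index 1 → shift B


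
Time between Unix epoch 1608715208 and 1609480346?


Difference = 1609480346 - 1608715208 = 765138 seconds
In hours: 765138 / 3600 ≈ 212.5
In days: 765138 / 86400 ≈ 8.86

765138 seconds (212.5 hours / 8.86 days)


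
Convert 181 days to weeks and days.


25 weeks 6 days

Weeks: 181 ÷ 7 = 25 remainder 6


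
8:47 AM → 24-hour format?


Input: 8:47 AM
AM hour stays: 8

08:47


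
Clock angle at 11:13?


Hour hand = 11×30 + 13×0.5 = 336.5°
Minute hand = 13×6 = 78°
Difference = |336.5 - 78| = 258.5°
Since > 180°: 360 - 258.5 = 101.5°

101.5°


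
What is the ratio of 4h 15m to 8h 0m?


Duration 1: 255 minutes
Duration 2: 480 minutes
Ratio = 255:480
GCD = 15
Simplified = 17:32
As a decimal: 17/32 ≈ 0.53

17:32 (0.53)


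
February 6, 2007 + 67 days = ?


April 14, 2007

Start: February 6, 2007
Add 67 days
February 6 → March 1: 28 - 6 + 1 = 23 days (67 - 23 = 44 left)
March 1 → April 1: 31 - 1 + 1 = 31 days (44 - 31 = 13 left)
April 1 + 13 = April 14, 2007


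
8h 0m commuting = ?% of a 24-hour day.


33.3%

Time: 480 minutes
Day: 1440 minutes
Percentage = (480/1440) × 100 ≈ 33.3%


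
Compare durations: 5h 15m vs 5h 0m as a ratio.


Duration 1: 315 minutes
Duration 2: 300 minutes
Ratio = 315:300
GCD = 15
Simplified = 21:20
As a decimal: 21/20 = 1.05

21:20 (1.05)


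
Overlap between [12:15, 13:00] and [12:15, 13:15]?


45 minutes

Meeting A: 735-780 (in minutes from midnight)
Meeting B: 735-795
Overlap start = max(735, 735) = 735
Overlap end = min(780, 795) = 780
Overlap = max(0, 780 - 735) = 45 min


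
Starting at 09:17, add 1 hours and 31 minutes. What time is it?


10:48

Start: 557 minutes from midnight
Add: 91 minutes
Total: 648 minutes
Hours: 648 ÷ 60 = 10 remainder 48


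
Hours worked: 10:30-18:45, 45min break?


7h 30m (450 minutes)

Total time = (18×60+45) - (10×60+30)
= 1125 - 630 = 495 min
Minus break: 495 - 45 = 450 min
= 7h 30m


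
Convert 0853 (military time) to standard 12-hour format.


Hour: 8
8 < 12 → AM

8:53 AM


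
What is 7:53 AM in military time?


Input: 7:53 AM
AM hour stays: 7

07:53


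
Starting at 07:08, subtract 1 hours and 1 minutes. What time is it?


Start: 428 minutes from midnight
Subtract: 61 minutes
Remaining: 428 - 61 = 367
Hours: 6, Minutes: 7

06:07


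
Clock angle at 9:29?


110.5°

Hour hand = 9×30 + 29×0.5 = 284.5°
Minute hand = 29×6 = 174°
Difference = |284.5 - 174| = 110.5°


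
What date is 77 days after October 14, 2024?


December 30, 2024

Start: October 14, 2024
Add 77 days
October 14 → November 1: 31 - 14 + 1 = 18 days (77 - 18 = 59 left)
November 1 → December 1: 30 - 1 + 1 = 30 days (59 - 30 = 29 left)
December 1 + 29 = December 30, 2024


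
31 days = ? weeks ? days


Weeks: 31 ÷ 7 = 4 remainder 3

4 weeks 3 days


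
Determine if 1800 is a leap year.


No

Rules: divisible by 4 AND (not by 100 OR by 400)
1800 ÷ 4 = 450 exactly → divisible by 4
1800 ÷ 100 = 18 exactly → divisible by 100
1800 ÷ 400 = 4 remainder 200 → not divisible by 400
Divisible by 100 but not by 400 → not a leap year


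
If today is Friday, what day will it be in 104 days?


Start: Friday (index 4)
(4 + 104) mod 7
= 108 mod 7
= 3
Index 3 → Thursday

Thursday


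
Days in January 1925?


31 days

Month: January (month 1)
January has 31 days


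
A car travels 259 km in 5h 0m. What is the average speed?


Distance: 259 km
Time: 5 hours
Speed = 259 / 5 = 51.8 km/h

51.8 km/h


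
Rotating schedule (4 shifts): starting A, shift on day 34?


Shift B

Shifts: A, B, C, D
Start: A (index 0)
Day 34: (0 + 34 - 1) mod 4
= 33 mod 4
= 1
Index 1 → shift B


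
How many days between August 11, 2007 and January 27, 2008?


169 days

From August 11, 2007 to January 27, 2008
Rest of August 2007: 31 - 11 = 20
Full months: September 30, October 31, November 30, December 31
Days into January 2008: 27
Total = 20 + 30 + 31 + 30 + 31 + 27 = 169 days


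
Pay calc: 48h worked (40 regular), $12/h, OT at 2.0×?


Regular: 40h × $12 = $480.00
Overtime: 48 - 40 = 8h
OT pay: 8h × $12 × 2.0 = $192.00
Total = $480.00 + $192.00 = $672.00

$672.00


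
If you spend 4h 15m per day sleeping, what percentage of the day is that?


Time: 255 minutes
Day: 1440 minutes
Percentage = (255/1440) × 100 ≈ 17.7%

17.7%


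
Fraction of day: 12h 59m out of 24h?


Total minutes: 12×60 + 59 = 779
Day = 24×60 = 1440 minutes
Fraction = 779/1440 ≈ 0.5410
As a percentage: 779/1440 × 100 ≈ 54.10%

0.5410 (54.10%)


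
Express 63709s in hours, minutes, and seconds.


17h 41m 49s

Hours: 63709 ÷ 3600 = 17 remainder 2509
Minutes: 2509 ÷ 60 = 41 remainder 49
Seconds: 49


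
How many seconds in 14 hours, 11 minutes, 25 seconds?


51085 seconds

Hours: 14 × 3600 = 50400
Minutes: 11 × 60 = 660
Seconds: 25
Total = 50400 + 660 + 25 = 51085


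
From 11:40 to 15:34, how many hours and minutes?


3h 54m

End time in minutes: 15×60 + 34 = 934
Start time in minutes: 11×60 + 40 = 700
Difference = 934 - 700 = 234 minutes
= 3 hours 54 minutes


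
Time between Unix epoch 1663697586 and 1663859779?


Difference = 1663859779 - 1663697586 = 162193 seconds
In hours: 162193 / 3600 ≈ 45.1
In days: 162193 / 86400 ≈ 1.88

162193 seconds (45.1 hours / 1.88 days)


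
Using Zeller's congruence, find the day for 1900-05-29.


Zeller's congruence:
q=29, m=5, k=0, j=19
h = (29 + ⌊13×6/5⌋ + 0 + ⌊0/4⌋ + ⌊19/4⌋ - 2×19) mod 7
= (29 + 15 + 0 + 0 + 4 - 38) mod 7
= 10 mod 7 = 3
h=3 → Tuesday

Tuesday


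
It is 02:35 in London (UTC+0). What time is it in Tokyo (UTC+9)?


Time difference = UTC+9 - UTC+0 = +9 hours
New hour = (2 + 9) mod 24
= 11 mod 24 = 11
Minutes unchanged → 11:35

11:35


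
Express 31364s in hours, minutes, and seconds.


Hours: 31364 ÷ 3600 = 8 remainder 2564
Minutes: 2564 ÷ 60 = 42 remainder 44
Seconds: 44

8h 42m 44s


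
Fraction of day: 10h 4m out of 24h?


0.4194 (41.94%)

Total minutes: 10×60 + 4 = 604
Day = 24×60 = 1440 minutes
Fraction = 604/1440 ≈ 0.4194
As a percentage: 604/1440 × 100 ≈ 41.94%


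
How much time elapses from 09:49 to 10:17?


End time in minutes: 10×60 + 17 = 617
Start time in minutes: 9×60 + 49 = 589
Difference = 617 - 589 = 28 minutes
= 0 hours 28 minutes

0h 28m


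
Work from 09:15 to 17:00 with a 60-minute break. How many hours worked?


6h 45m (405 minutes)

Total time = (17×60+0) - (9×60+15)
= 1020 - 555 = 465 min
Minus break: 465 - 60 = 405 min
= 6h 45m


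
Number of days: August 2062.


Month: August (month 8)
August has 31 days

31 days


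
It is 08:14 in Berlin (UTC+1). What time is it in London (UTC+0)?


Time difference = UTC+0 - UTC+1 = -1 hours
New hour = (8 -1) mod 24
= 7 mod 24 = 7
Minutes unchanged → 07:14

07:14


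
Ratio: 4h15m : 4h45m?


17:19 (0.89)

Duration 1: 255 minutes
Duration 2: 285 minutes
Ratio = 255:285
GCD = 15
Simplified = 17:19
As a decimal: 17/19 ≈ 0.89


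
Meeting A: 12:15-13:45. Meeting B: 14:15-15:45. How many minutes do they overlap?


0 minutes

Meeting A: 735-825 (in minutes from midnight)
Meeting B: 855-945
Overlap start = max(735, 855) = 855
Overlap end = min(825, 945) = 825
Overlap = max(0, 825 - 855) = 0 min


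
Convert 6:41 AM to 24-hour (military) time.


Input: 6:41 AM
AM hour stays: 6

06:41


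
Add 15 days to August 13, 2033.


Start: August 13, 2033
Add 15 days
August 13 + 15 = August 28, 2033

August 28, 2033


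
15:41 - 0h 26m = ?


Start: 941 minutes from midnight
Subtract: 26 minutes
Remaining: 941 - 26 = 915
Hours: 15, Minutes: 15

15:15


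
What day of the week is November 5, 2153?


Monday

Zeller's congruence:
q=5, m=11, k=53, j=21
h = (5 + ⌊13×12/5⌋ + 53 + ⌊53/4⌋ + ⌊21/4⌋ - 2×21) mod 7
= (5 + 31 + 53 + 13 + 5 - 42) mod 7
= 65 mod 7 = 2
h=2 → Monday


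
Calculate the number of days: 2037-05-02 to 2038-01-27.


From May 2, 2037 to January 27, 2038
Rest of May 2037: 31 - 2 = 29
Full months: June 30, July 31, August 31, September 30, October 31, November 30, December 31
Days into January 2038: 27
Total = 29 + 30 + 31 + 31 + 30 + 31 + 30 + 31 + 27 = 270 days

270 days


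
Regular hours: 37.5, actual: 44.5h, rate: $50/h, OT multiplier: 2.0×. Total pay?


Regular: 37.5h × $50 = $1875.00
Overtime: 44.5 - 37.5 = 7.0h
OT pay: 7.0h × $50 × 2.0 = $700.00
Total = $1875.00 + $700.00 = $2575.00

$2575.00


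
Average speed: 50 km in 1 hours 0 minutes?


Distance: 50 km
Time: 1 hours
Speed = 50 / 1 = 50.0 km/h

50.0 km/h


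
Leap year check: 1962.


Rules: divisible by 4 AND (not by 100 OR by 400)
1962 ÷ 4 = 490 remainder 2 → not divisible by 4
Not divisible by 4 → not a leap year

No


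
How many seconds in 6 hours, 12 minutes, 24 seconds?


22344 seconds

Hours: 6 × 3600 = 21600
Minutes: 12 × 60 = 720
Seconds: 24
Total = 21600 + 720 + 24 = 22344


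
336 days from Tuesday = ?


Tuesday

Start: Tuesday (index 1)
(1 + 336) mod 7
= 337 mod 7
= 1
Index 1 → Tuesday


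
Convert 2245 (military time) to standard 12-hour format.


10:45 PM

Hour: 22
22 - 12 = 10 → PM


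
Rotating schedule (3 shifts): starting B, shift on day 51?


Shift A

Shifts: A, B, C
Start: B (index 1)
Day 51: (1 + 51 - 1) mod 3
= 51 mod 3
= 0
Index 0 → shift A


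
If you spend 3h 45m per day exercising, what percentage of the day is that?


Time: 225 minutes
Day: 1440 minutes
Percentage = (225/1440) × 100 ≈ 15.6%

15.6%


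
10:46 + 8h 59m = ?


Start: 646 minutes from midnight
Add: 539 minutes
Total: 1185 minutes
Hours: 1185 ÷ 60 = 19 remainder 45

19:45


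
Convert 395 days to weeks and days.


Weeks: 395 ÷ 7 = 56 remainder 3

56 weeks 3 days


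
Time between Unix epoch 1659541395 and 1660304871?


Difference = 1660304871 - 1659541395 = 763476 seconds
In hours: 763476 / 3600 ≈ 212.1
In days: 763476 / 86400 ≈ 8.84

763476 seconds (212.1 hours / 8.84 days)


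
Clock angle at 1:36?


168.0°

Hour hand = 1×30 + 36×0.5 = 48.0°
Minute hand = 36×6 = 216°
Difference = |48.0 - 216| = 168.0°


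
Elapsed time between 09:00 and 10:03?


1h 3m

End time in minutes: 10×60 + 3 = 603
Start time in minutes: 9×60 + 0 = 540
Difference = 603 - 540 = 63 minutes
= 1 hours 3 minutes


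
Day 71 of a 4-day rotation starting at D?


Shifts: A, B, C, D
Start: D (index 3)
Day 71: (3 + 71 - 1) mod 4
= 73 mod 4
= 1
Index 1 → shift B

Shift B


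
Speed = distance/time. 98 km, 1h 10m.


Distance: 98 km
Time: 1h 10m = 70 min = 70/60 = 7/6 hours
Speed = 98 ÷ (7/6) = 98 × 6 / 7 = 588/7 = 84.0 km/h

84.0 km/h


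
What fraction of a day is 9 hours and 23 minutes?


Total minutes: 9×60 + 23 = 563
Day = 24×60 = 1440 minutes
Fraction = 563/1440 ≈ 0.3910
As a percentage: 563/1440 × 100 ≈ 39.10%

0.3910 (39.10%)


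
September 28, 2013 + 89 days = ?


December 26, 2013

Start: September 28, 2013
Add 89 days
September 28 → October 1: 30 - 28 + 1 = 3 days (89 - 3 = 86 left)
October 1 → November 1: 31 - 1 + 1 = 31 days (86 - 31 = 55 left)
November 1 → December 1: 30 - 1 + 1 = 30 days (55 - 30 = 25 left)
December 1 + 25 = December 26, 2013


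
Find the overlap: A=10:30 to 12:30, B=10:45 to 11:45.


Meeting A: 630-750 (in minutes from midnight)
Meeting B: 645-705
Overlap start = max(630, 645) = 645
Overlap end = min(750, 705) = 705
Overlap = max(0, 705 - 645) = 60 min

60 minutes


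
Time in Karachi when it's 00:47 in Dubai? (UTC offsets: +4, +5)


Time difference = UTC+5 - UTC+4 = +1 hours
New hour = (0 + 1) mod 24
= 1 mod 24 = 1
Minutes unchanged → 01:47

01:47


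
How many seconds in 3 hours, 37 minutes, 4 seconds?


Hours: 3 × 3600 = 10800
Minutes: 37 × 60 = 2220
Seconds: 4
Total = 10800 + 2220 + 4 = 13024

13024 seconds


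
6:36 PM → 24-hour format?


18:36

Input: 6:36 PM
PM: 6 + 12 = 18


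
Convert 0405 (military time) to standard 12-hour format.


Hour: 4
4 < 12 → AM

4:05 AM


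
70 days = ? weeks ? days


Weeks: 70 ÷ 7 = 10 remainder 0

10 weeks 0 days


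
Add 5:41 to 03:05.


08:46

Start: 185 minutes from midnight
Add: 341 minutes
Total: 526 minutes
Hours: 526 ÷ 60 = 8 remainder 46


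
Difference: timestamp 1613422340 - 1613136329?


286011 seconds (79.4 hours / 3.31 days)

Difference = 1613422340 - 1613136329 = 286011 seconds
In hours: 286011 / 3600 ≈ 79.4
In days: 286011 / 86400 ≈ 3.31


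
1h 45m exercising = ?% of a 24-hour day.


Time: 105 minutes
Day: 1440 minutes
Percentage = (105/1440) × 100 ≈ 7.3%

7.3%


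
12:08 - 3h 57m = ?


08:11

Start: 728 minutes from midnight
Subtract: 237 minutes
Remaining: 728 - 237 = 491
Hours: 8, Minutes: 11


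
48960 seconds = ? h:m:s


Hours: 48960 ÷ 3600 = 13 remainder 2160
Minutes: 2160 ÷ 60 = 36 remainder 0
Seconds: 0

13h 36m 0s


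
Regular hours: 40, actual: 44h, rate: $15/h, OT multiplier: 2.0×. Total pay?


$720.00

Regular: 40h × $15 = $600.00
Overtime: 44 - 40 = 4h
OT pay: 4h × $15 × 2.0 = $120.00
Total = $600.00 + $120.00 = $720.00


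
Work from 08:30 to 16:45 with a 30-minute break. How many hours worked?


Total time = (16×60+45) - (8×60+30)
= 1005 - 510 = 495 min
Minus break: 495 - 30 = 465 min
= 7h 45m

7h 45m (465 minutes)


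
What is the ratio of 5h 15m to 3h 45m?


Duration 1: 315 minutes
Duration 2: 225 minutes
Ratio = 315:225
GCD = 45
Simplified = 7:5
As a decimal: 7/5 = 1.40

7:5 (1.40)


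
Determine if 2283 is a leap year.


No

Rules: divisible by 4 AND (not by 100 OR by 400)
2283 ÷ 4 = 570 remainder 3 → not divisible by 4
Not divisible by 4 → not a leap year


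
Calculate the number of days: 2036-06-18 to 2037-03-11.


From June 18, 2036 to March 11, 2037
Rest of June 2036: 30 - 18 = 12
Full months: July 31, August 31, September 30, October 31, November 30, December 31, January 31, February 2037 28
Days into March 2037: 11
Total = 12 + 31 + 31 + 30 + 31 + 30 + 31 + 31 + 28 + 11 = 266 days

266 days


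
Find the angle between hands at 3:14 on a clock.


13.0°

Hour hand = 3×30 + 14×0.5 = 97.0°
Minute hand = 14×6 = 84°
Difference = |97.0 - 84| = 13.0°


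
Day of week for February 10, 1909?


Wednesday

Zeller's congruence:
q=10, m=14, k=8, j=19
h = (10 + ⌊13×15/5⌋ + 8 + ⌊8/4⌋ + ⌊19/4⌋ - 2×19) mod 7
= (10 + 39 + 8 + 2 + 4 - 38) mod 7
= 25 mod 7 = 4
h=4 → Wednesday


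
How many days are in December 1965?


31 days

Month: December (month 12)
December has 31 days


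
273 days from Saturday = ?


Saturday

Start: Saturday (index 5)
(5 + 273) mod 7
= 278 mod 7
= 5
Index 5 → Saturday


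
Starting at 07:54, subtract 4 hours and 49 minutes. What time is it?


Start: 474 minutes from midnight
Subtract: 289 minutes
Remaining: 474 - 289 = 185
Hours: 3, Minutes: 5

03:05


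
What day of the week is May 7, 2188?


Wednesday

Zeller's congruence:
q=7, m=5, k=88, j=21
h = (7 + ⌊13×6/5⌋ + 88 + ⌊88/4⌋ + ⌊21/4⌋ - 2×21) mod 7
= (7 + 15 + 88 + 22 + 5 - 42) mod 7
= 95 mod 7 = 4
h=4 → Wednesday


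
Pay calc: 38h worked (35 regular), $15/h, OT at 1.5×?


Regular: 35h × $15 = $525.00
Overtime: 38 - 35 = 3h
OT pay: 3h × $15 × 1.5 = $67.50
Total = $525.00 + $67.50 = $592.50

$592.50


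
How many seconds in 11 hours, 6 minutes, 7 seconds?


39967 seconds

Hours: 11 × 3600 = 39600
Minutes: 6 × 60 = 360
Seconds: 7
Total = 39600 + 360 + 7 = 39967


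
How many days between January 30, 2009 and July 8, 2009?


159 days

From January 30, 2009 to July 8, 2009
Rest of January 2009: 31 - 30 = 1
Full months: February 2009 28, March 31, April 30, May 31, June 30
Days into July 2009: 8
Total = 1 + 28 + 31 + 30 + 31 + 30 + 8 = 159 days


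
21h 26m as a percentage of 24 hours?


0.8931 (89.31%)

Total minutes: 21×60 + 26 = 1286
Day = 24×60 = 1440 minutes
Fraction = 1286/1440 ≈ 0.8931
As a percentage: 1286/1440 × 100 ≈ 89.31%


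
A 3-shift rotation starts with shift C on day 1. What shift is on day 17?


Shift A

Shifts: A, B, C
Start: C (index 2)
Day 17: (2 + 17 - 1) mod 3
= 18 mod 3
= 0
Index 0 → shift A


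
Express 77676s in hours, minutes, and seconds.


21h 34m 36s

Hours: 77676 ÷ 3600 = 21 remainder 2076
Minutes: 2076 ÷ 60 = 34 remainder 36
Seconds: 36


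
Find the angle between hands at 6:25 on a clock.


42.5°

Hour hand = 6×30 + 25×0.5 = 192.5°
Minute hand = 25×6 = 150°
Difference = |192.5 - 150| = 42.5°


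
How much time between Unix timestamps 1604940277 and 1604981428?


Difference = 1604981428 - 1604940277 = 41151 seconds
In hours: 41151 / 3600 ≈ 11.4
In days: 41151 / 86400 ≈ 0.48

41151 seconds (11.4 hours / 0.48 days)


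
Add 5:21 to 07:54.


13:15

Start: 474 minutes from midnight
Add: 321 minutes
Total: 795 minutes
Hours: 795 ÷ 60 = 13 remainder 15


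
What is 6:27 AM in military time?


06:27

Input: 6:27 AM
AM hour stays: 6


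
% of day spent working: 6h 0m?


Time: 360 minutes
Day: 1440 minutes
Percentage = (360/1440) × 100 = 25.0%

25.0%


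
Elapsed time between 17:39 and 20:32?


2h 53m

End time in minutes: 20×60 + 32 = 1232
Start time in minutes: 17×60 + 39 = 1059
Difference = 1232 - 1059 = 173 minutes
= 2 hours 53 minutes


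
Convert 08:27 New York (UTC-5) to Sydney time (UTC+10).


23:27

Time difference = UTC+10 - UTC-5 = +15 hours
New hour = (8 + 15) mod 24
= 23 mod 24 = 23
Minutes unchanged → 23:27


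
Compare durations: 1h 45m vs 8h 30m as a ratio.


7:34 (0.21)

Duration 1: 105 minutes
Duration 2: 510 minutes
Ratio = 105:510
GCD = 15
Simplified = 7:34
As a decimal: 7/34 ≈ 0.21


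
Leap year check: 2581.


No

Rules: divisible by 4 AND (not by 100 OR by 400)
2581 ÷ 4 = 645 remainder 1 → not divisible by 4
Not divisible by 4 → not a leap year


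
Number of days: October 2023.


Month: October (month 10)
October has 31 days

31 days


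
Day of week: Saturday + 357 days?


Saturday

Start: Saturday (index 5)
(5 + 357) mod 7
= 362 mod 7
= 5
Index 5 → Saturday


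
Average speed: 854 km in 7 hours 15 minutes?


117.8 km/h

Distance: 854 km
Time: 7h 15m = 435 min = 435/60 = 29/4 hours
Speed = 854 ÷ (29/4) = 854 × 4 / 29 = 3416/29 ≈ 117.8 km/h


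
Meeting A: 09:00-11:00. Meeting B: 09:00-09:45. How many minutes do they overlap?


45 minutes

Meeting A: 540-660 (in minutes from midnight)
Meeting B: 540-585
Overlap start = max(540, 540) = 540
Overlap end = min(660, 585) = 585
Overlap = max(0, 585 - 540) = 45 min


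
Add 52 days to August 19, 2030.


October 10, 2030

Start: August 19, 2030
Add 52 days
August 19 → September 1: 31 - 19 + 1 = 13 days (52 - 13 = 39 left)
September 1 → October 1: 30 - 1 + 1 = 30 days (39 - 30 = 9 left)
October 1 + 9 = October 10, 2030


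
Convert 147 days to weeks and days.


Weeks: 147 ÷ 7 = 21 remainder 0

21 weeks 0 days


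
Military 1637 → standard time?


4:37 PM

Hour: 16
16 - 12 = 4 → PM


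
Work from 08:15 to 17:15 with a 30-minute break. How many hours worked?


8h 30m (510 minutes)

Total time = (17×60+15) - (8×60+15)
= 1035 - 495 = 540 min
Minus break: 540 - 30 = 510 min
= 8h 30m


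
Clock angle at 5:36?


48.0°

Hour hand = 5×30 + 36×0.5 = 168.0°
Minute hand = 36×6 = 216°
Difference = |168.0 - 216| = 48.0°


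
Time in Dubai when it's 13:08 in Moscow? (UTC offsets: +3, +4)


Time difference = UTC+4 - UTC+3 = +1 hours
New hour = (13 + 1) mod 24
= 14 mod 24 = 14
Minutes unchanged → 14:08

14:08


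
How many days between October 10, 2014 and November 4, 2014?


25 days

From October 10, 2014 to November 4, 2014
Rest of October 2014: 31 - 10 = 21
Days into November 2014: 4
Total = 21 + 4 = 25 days


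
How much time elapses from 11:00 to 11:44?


0h 44m

End time in minutes: 11×60 + 44 = 704
Start time in minutes: 11×60 + 0 = 660
Difference = 704 - 660 = 44 minutes
= 0 hours 44 minutes


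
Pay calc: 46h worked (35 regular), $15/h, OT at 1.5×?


Regular: 35h × $15 = $525.00
Overtime: 46 - 35 = 11h
OT pay: 11h × $15 × 1.5 = $247.50
Total = $525.00 + $247.50 = $772.50

$772.50


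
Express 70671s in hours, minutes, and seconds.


Hours: 70671 ÷ 3600 = 19 remainder 2271
Minutes: 2271 ÷ 60 = 37 remainder 51
Seconds: 51

19h 37m 51s


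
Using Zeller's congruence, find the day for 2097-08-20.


Tuesday

Zeller's congruence:
q=20, m=8, k=97, j=20
h = (20 + ⌊13×9/5⌋ + 97 + ⌊97/4⌋ + ⌊20/4⌋ - 2×20) mod 7
= (20 + 23 + 97 + 24 + 5 - 40) mod 7
= 129 mod 7 = 3
h=3 → Tuesday


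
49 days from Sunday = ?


Sunday

Start: Sunday (index 6)
(6 + 49) mod 7
= 55 mod 7
= 6
Index 6 → Sunday


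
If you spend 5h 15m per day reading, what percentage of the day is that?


21.9%

Time: 315 minutes
Day: 1440 minutes
Percentage = (315/1440) × 100 ≈ 21.9%


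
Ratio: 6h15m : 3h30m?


25:14 (1.79)

Duration 1: 375 minutes
Duration 2: 210 minutes
Ratio = 375:210
GCD = 15
Simplified = 25:14
As a decimal: 25/14 ≈ 1.79


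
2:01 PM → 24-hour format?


Input: 2:01 PM
PM: 2 + 12 = 14

14:01


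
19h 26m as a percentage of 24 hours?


Total minutes: 19×60 + 26 = 1166
Day = 24×60 = 1440 minutes
Fraction = 1166/1440 ≈ 0.8097
As a percentage: 1166/1440 × 100 ≈ 80.97%

0.8097 (80.97%)


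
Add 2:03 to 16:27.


Start: 987 minutes from midnight
Add: 123 minutes
Total: 1110 minutes
Hours: 1110 ÷ 60 = 18 remainder 30

18:30


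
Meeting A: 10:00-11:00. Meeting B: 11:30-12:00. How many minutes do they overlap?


Meeting A: 600-660 (in minutes from midnight)
Meeting B: 690-720
Overlap start = max(600, 690) = 690
Overlap end = min(660, 720) = 660
Overlap = max(0, 660 - 690) = 0 min

0 minutes


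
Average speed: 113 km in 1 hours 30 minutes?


75.3 km/h

Distance: 113 km
Time: 1h 30m = 90 min = 90/60 = 3/2 hours
Speed = 113 ÷ (3/2) = 113 × 2 / 3 = 226/3 ≈ 75.3 km/h


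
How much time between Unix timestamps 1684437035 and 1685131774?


Difference = 1685131774 - 1684437035 = 694739 seconds
In hours: 694739 / 3600 ≈ 193.0
In days: 694739 / 86400 ≈ 8.04

694739 seconds (193.0 hours / 8.04 days)


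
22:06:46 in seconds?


79606 seconds

Hours: 22 × 3600 = 79200
Minutes: 6 × 60 = 360
Seconds: 46
Total = 79200 + 360 + 46 = 79606


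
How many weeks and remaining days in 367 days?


52 weeks 3 days

Weeks: 367 ÷ 7 = 52 remainder 3


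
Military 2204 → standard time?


10:04 PM

Hour: 22
22 - 12 = 10 → PM


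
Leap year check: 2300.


Rules: divisible by 4 AND (not by 100 OR by 400)
2300 ÷ 4 = 575 exactly → divisible by 4
2300 ÷ 100 = 23 exactly → divisible by 100
2300 ÷ 400 = 5 remainder 300 → not divisible by 400
Divisible by 100 but not by 400 → not a leap year

No


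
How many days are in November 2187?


Month: November (month 11)
November has 30 days

30 days


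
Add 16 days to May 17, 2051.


Start: May 17, 2051
Add 16 days
May 17 → June 1: 31 - 17 + 1 = 15 days (16 - 15 = 1 left)
June 1 + 1 = June 2, 2051

June 2, 2051


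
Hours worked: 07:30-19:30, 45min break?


Total time = (19×60+30) - (7×60+30)
= 1170 - 450 = 720 min
Minus break: 720 - 45 = 675 min
= 11h 15m

11h 15m (675 minutes)


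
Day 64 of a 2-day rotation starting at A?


Shifts: A, B
Start: A (index 0)
Day 64: (0 + 64 - 1) mod 2
= 63 mod 2
= 1
Index 1 → shift B

Shift B


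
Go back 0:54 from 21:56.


21:02

Start: 1316 minutes from midnight
Subtract: 54 minutes
Remaining: 1316 - 54 = 1262
Hours: 21, Minutes: 2


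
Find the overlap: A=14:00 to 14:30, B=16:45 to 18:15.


0 minutes

Meeting A: 840-870 (in minutes from midnight)
Meeting B: 1005-1095
Overlap start = max(840, 1005) = 1005
Overlap end = min(870, 1095) = 870
Overlap = max(0, 870 - 1005) = 0 min


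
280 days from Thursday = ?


Thursday

Start: Thursday (index 3)
(3 + 280) mod 7
= 283 mod 7
= 3
Index 3 → Thursday


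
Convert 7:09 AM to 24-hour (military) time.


07:09

Input: 7:09 AM
AM hour stays: 7


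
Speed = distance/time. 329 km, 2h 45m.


119.6 km/h

Distance: 329 km
Time: 2h 45m = 165 min = 165/60 = 11/4 hours
Speed = 329 ÷ (11/4) = 329 × 4 / 11 = 1316/11 ≈ 119.6 km/h


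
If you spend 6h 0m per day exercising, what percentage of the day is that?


25.0%

Time: 360 minutes
Day: 1440 minutes
Percentage = (360/1440) × 100 = 25.0%


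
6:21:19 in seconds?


Hours: 6 × 3600 = 21600
Minutes: 21 × 60 = 1260
Seconds: 19
Total = 21600 + 1260 + 19 = 22879

22879 seconds


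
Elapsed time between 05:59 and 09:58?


End time in minutes: 9×60 + 58 = 598
Start time in minutes: 5×60 + 59 = 359
Difference = 598 - 359 = 239 minutes
= 3 hours 59 minutes

3h 59m


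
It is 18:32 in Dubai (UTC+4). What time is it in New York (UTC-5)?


Time difference = UTC-5 - UTC+4 = -9 hours
New hour = (18 -9) mod 24
= 9 mod 24 = 9
Minutes unchanged → 09:32

09:32


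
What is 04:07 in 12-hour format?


4:07 AM

Hour: 4
4 < 12 → AM


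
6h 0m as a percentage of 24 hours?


Total minutes: 6×60 + 0 = 360
Day = 24×60 = 1440 minutes
Fraction = 360/1440 = 0.2500
As a percentage: 360/1440 × 100 = 25.00%

0.2500 (25.00%)


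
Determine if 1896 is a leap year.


Yes

Rules: divisible by 4 AND (not by 100 OR by 400)
1896 ÷ 4 = 474 exactly → divisible by 4
1896 ÷ 100 = 18 remainder 96 → not divisible by 100
Divisible by 4 but not by 100 → leap year


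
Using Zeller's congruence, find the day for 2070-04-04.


Zeller's congruence:
q=4, m=4, k=70, j=20
h = (4 + ⌊13×5/5⌋ + 70 + ⌊70/4⌋ + ⌊20/4⌋ - 2×20) mod 7
= (4 + 13 + 70 + 17 + 5 - 40) mod 7
= 69 mod 7 = 6
h=6 → Friday

Friday


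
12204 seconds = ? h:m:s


Hours: 12204 ÷ 3600 = 3 remainder 1404
Minutes: 1404 ÷ 60 = 23 remainder 24
Seconds: 24

3h 23m 24s


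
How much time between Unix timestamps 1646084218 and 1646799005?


Difference = 1646799005 - 1646084218 = 714787 seconds
In hours: 714787 / 3600 ≈ 198.6
In days: 714787 / 86400 ≈ 8.27

714787 seconds (198.6 hours / 8.27 days)


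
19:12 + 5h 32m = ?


Start: 1152 minutes from midnight
Add: 332 minutes
Total: 1484 minutes
Hours: 1484 ÷ 60 = 24 remainder 44
24 ≥ 24 → 24 - 24 = 0 (next day)

00:44 (next day)


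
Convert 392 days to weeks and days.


56 weeks 0 days

Weeks: 392 ÷ 7 = 56 remainder 0


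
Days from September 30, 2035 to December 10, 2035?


71 days

From September 30, 2035 to December 10, 2035
Rest of September 2035: 30 - 30 = 0
Full months: October 31, November 30
Days into December 2035: 10
Total = 0 + 31 + 30 + 10 = 71 days


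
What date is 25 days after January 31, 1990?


February 25, 1990

Start: January 31, 1990
Add 25 days
January 31 → February 1: 31 - 31 + 1 = 1 days (25 - 1 = 24 left)
February 1 + 24 = February 25, 1990


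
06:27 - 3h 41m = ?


Start: 387 minutes from midnight
Subtract: 221 minutes
Remaining: 387 - 221 = 166
Hours: 2, Minutes: 46

02:46


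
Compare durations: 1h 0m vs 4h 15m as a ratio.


Duration 1: 60 minutes
Duration 2: 255 minutes
Ratio = 60:255
GCD = 15
Simplified = 4:17
As a decimal: 4/17 ≈ 0.24

4:17 (0.24)


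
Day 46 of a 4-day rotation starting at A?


Shift B

Shifts: A, B, C, D
Start: A (index 0)
Day 46: (0 + 46 - 1) mod 4
= 45 mod 4
= 1
Index 1 → shift B


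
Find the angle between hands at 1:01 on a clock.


24.5°

Hour hand = 1×30 + 1×0.5 = 30.5°
Minute hand = 1×6 = 6°
Difference = |30.5 - 6| = 24.5°


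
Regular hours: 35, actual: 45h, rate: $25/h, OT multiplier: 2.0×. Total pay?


$1375.00

Regular: 35h × $25 = $875.00
Overtime: 45 - 35 = 10h
OT pay: 10h × $25 × 2.0 = $500.00
Total = $875.00 + $500.00 = $1375.00


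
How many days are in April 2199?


30 days

Month: April (month 4)
April has 30 days


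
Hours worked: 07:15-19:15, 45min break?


11h 15m (675 minutes)

Total time = (19×60+15) - (7×60+15)
= 1155 - 435 = 720 min
Minus break: 720 - 45 = 675 min
= 11h 15m


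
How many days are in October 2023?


Month: October (month 10)
October has 31 days

31 days


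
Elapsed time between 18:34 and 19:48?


1h 14m

End time in minutes: 19×60 + 48 = 1188
Start time in minutes: 18×60 + 34 = 1114
Difference = 1188 - 1114 = 74 minutes
= 1 hours 14 minutes


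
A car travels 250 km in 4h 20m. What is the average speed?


57.7 km/h

Distance: 250 km
Time: 4h 20m = 260 min = 260/60 = 13/3 hours
Speed = 250 ÷ (13/3) = 250 × 3 / 13 = 750/13 ≈ 57.7 km/h


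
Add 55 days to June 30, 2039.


August 24, 2039

Start: June 30, 2039
Add 55 days
June 30 → July 1: 30 - 30 + 1 = 1 days (55 - 1 = 54 left)
July 1 → August 1: 31 - 1 + 1 = 31 days (54 - 31 = 23 left)
August 1 + 23 = August 24, 2039


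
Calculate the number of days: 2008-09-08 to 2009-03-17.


From September 8, 2008 to March 17, 2009
Rest of September 2008: 30 - 8 = 22
Full months: October 31, November 30, December 31, January 31, February 2009 28
Days into March 2009: 17
Total = 22 + 31 + 30 + 31 + 31 + 28 + 17 = 190 days

190 days


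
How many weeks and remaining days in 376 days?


Weeks: 376 ÷ 7 = 53 remainder 5

53 weeks 5 days


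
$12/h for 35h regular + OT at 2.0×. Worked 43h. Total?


Regular: 35h × $12 = $420.00
Overtime: 43 - 35 = 8h
OT pay: 8h × $12 × 2.0 = $192.00
Total = $420.00 + $192.00 = $612.00

$612.00


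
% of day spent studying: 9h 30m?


39.6%

Time: 570 minutes
Day: 1440 minutes
Percentage = (570/1440) × 100 ≈ 39.6%


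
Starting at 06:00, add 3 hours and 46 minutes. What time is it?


09:46

Start: 360 minutes from midnight
Add: 226 minutes
Total: 586 minutes
Hours: 586 ÷ 60 = 9 remainder 46


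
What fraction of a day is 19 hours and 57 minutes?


Total minutes: 19×60 + 57 = 1197
Day = 24×60 = 1440 minutes
Fraction = 1197/1440 ≈ 0.8313
As a percentage: 1197/1440 × 100 ≈ 83.13%

0.8313 (83.13%)


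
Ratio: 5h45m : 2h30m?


23:10 (2.30)

Duration 1: 345 minutes
Duration 2: 150 minutes
Ratio = 345:150
GCD = 15
Simplified = 23:10
As a decimal: 23/10 = 2.30


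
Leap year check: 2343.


No

Rules: divisible by 4 AND (not by 100 OR by 400)
2343 ÷ 4 = 585 remainder 3 → not divisible by 4
Not divisible by 4 → not a leap year


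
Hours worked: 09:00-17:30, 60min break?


7h 30m (450 minutes)

Total time = (17×60+30) - (9×60+0)
= 1050 - 540 = 510 min
Minus break: 510 - 60 = 450 min
= 7h 30m


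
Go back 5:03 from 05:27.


00:24

Start: 327 minutes from midnight
Subtract: 303 minutes
Remaining: 327 - 303 = 24
Hours: 0, Minutes: 24


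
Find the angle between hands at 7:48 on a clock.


54.0°

Hour hand = 7×30 + 48×0.5 = 234.0°
Minute hand = 48×6 = 288°
Difference = |234.0 - 288| = 54.0°


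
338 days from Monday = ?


Start: Monday (index 0)
(0 + 338) mod 7
= 338 mod 7
= 2
Index 2 → Wednesday

Wednesday


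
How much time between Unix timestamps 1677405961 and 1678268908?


862947 seconds (239.7 hours / 9.99 days)

Difference = 1678268908 - 1677405961 = 862947 seconds
In hours: 862947 / 3600 ≈ 239.7
In days: 862947 / 86400 ≈ 9.99


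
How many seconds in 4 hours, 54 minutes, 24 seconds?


Hours: 4 × 3600 = 14400
Minutes: 54 × 60 = 3240
Seconds: 24
Total = 14400 + 3240 + 24 = 17664

17664 seconds


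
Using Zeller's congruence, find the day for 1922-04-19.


Zeller's congruence:
q=19, m=4, k=22, j=19
h = (19 + ⌊13×5/5⌋ + 22 + ⌊22/4⌋ + ⌊19/4⌋ - 2×19) mod 7
= (19 + 13 + 22 + 5 + 4 - 38) mod 7
= 25 mod 7 = 4
h=4 → Wednesday

Wednesday


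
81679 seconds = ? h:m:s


Hours: 81679 ÷ 3600 = 22 remainder 2479
Minutes: 2479 ÷ 60 = 41 remainder 19
Seconds: 19

22h 41m 19s


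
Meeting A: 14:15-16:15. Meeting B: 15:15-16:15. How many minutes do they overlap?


60 minutes

Meeting A: 855-975 (in minutes from midnight)
Meeting B: 915-975
Overlap start = max(855, 915) = 915
Overlap end = min(975, 975) = 975
Overlap = max(0, 975 - 915) = 60 min


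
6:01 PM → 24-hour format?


18:01

Input: 6:01 PM
PM: 6 + 12 = 18


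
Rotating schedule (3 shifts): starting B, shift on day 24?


Shifts: A, B, C
Start: B (index 1)
Day 24: (1 + 24 - 1) mod 3
= 24 mod 3
= 0
Index 0 → shift A

Shift A


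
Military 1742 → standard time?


Hour: 17
17 - 12 = 5 → PM

5:42 PM


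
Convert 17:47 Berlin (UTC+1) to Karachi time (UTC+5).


21:47

Time difference = UTC+5 - UTC+1 = +4 hours
New hour = (17 + 4) mod 24
= 21 mod 24 = 21
Minutes unchanged → 21:47


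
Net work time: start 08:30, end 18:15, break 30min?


Total time = (18×60+15) - (8×60+30)
= 1095 - 510 = 585 min
Minus break: 585 - 30 = 555 min
= 9h 15m

9h 15m (555 minutes)


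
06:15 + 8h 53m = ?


Start: 375 minutes from midnight
Add: 533 minutes
Total: 908 minutes
Hours: 908 ÷ 60 = 15 remainder 8

15:08


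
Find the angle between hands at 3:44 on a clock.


Hour hand = 3×30 + 44×0.5 = 112.0°
Minute hand = 44×6 = 264°
Difference = |112.0 - 264| = 152.0°

152.0°


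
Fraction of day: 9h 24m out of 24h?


0.3917 (39.17%)

Total minutes: 9×60 + 24 = 564
Day = 24×60 = 1440 minutes
Fraction = 564/1440 ≈ 0.3917
As a percentage: 564/1440 × 100 ≈ 39.17%


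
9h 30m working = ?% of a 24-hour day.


Time: 570 minutes
Day: 1440 minutes
Percentage = (570/1440) × 100 ≈ 39.6%

39.6%


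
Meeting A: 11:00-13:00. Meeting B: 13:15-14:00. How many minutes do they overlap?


0 minutes

Meeting A: 660-780 (in minutes from midnight)
Meeting B: 795-840
Overlap start = max(660, 795) = 795
Overlap end = min(780, 840) = 780
Overlap = max(0, 780 - 795) = 0 min


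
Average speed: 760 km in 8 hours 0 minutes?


Distance: 760 km
Time: 8 hours
Speed = 760 / 8 = 95.0 km/h

95.0 km/h


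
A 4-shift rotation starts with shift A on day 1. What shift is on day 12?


Shift D

Shifts: A, B, C, D
Start: A (index 0)
Day 12: (0 + 12 - 1) mod 4
= 11 mod 4
= 3
Index 3 → shift D


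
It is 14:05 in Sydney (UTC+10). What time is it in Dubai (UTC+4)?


08:05

Time difference = UTC+4 - UTC+10 = -6 hours
New hour = (14 -6) mod 24
= 8 mod 24 = 8
Minutes unchanged → 08:05


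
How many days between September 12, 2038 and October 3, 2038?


21 days

From September 12, 2038 to October 3, 2038
Rest of September 2038: 30 - 12 = 18
Days into October 2038: 3
Total = 18 + 3 = 21 days


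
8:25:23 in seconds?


Hours: 8 × 3600 = 28800
Minutes: 25 × 60 = 1500
Seconds: 23
Total = 28800 + 1500 + 23 = 30323

30323 seconds


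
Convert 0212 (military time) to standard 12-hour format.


2:12 AM

Hour: 2
2 < 12 → AM


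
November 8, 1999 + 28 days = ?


December 6, 1999

Start: November 8, 1999
Add 28 days
November 8 → December 1: 30 - 8 + 1 = 23 days (28 - 23 = 5 left)
December 1 + 5 = December 6, 1999


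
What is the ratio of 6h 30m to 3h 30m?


Duration 1: 390 minutes
Duration 2: 210 minutes
Ratio = 390:210
GCD = 30
Simplified = 13:7
As a decimal: 13/7 ≈ 1.86

13:7 (1.86)


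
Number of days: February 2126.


28 days

Month: February (month 2)
February: 28 or 29 (leap year)
2126 leap year? No


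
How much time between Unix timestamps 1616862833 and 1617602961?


740128 seconds (205.6 hours / 8.57 days)

Difference = 1617602961 - 1616862833 = 740128 seconds
In hours: 740128 / 3600 ≈ 205.6
In days: 740128 / 86400 ≈ 8.57


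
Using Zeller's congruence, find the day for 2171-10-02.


Zeller's congruence:
q=2, m=10, k=71, j=21
h = (2 + ⌊13×11/5⌋ + 71 + ⌊71/4⌋ + ⌊21/4⌋ - 2×21) mod 7
= (2 + 28 + 71 + 17 + 5 - 42) mod 7
= 81 mod 7 = 4
h=4 → Wednesday

Wednesday


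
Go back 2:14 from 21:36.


Start: 1296 minutes from midnight
Subtract: 134 minutes
Remaining: 1296 - 134 = 1162
Hours: 19, Minutes: 22

19:22


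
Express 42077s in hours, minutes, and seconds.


Hours: 42077 ÷ 3600 = 11 remainder 2477
Minutes: 2477 ÷ 60 = 41 remainder 17
Seconds: 17

11h 41m 17s


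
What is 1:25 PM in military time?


Input: 1:25 PM
PM: 1 + 12 = 13

13:25


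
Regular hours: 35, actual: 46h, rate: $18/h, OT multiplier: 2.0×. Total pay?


$1026.00

Regular: 35h × $18 = $630.00
Overtime: 46 - 35 = 11h
OT pay: 11h × $18 × 2.0 = $396.00
Total = $630.00 + $396.00 = $1026.00


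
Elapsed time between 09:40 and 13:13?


End time in minutes: 13×60 + 13 = 793
Start time in minutes: 9×60 + 40 = 580
Difference = 793 - 580 = 213 minutes
= 3 hours 33 minutes

3h 33m


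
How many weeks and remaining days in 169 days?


24 weeks 1 days

Weeks: 169 ÷ 7 = 24 remainder 1


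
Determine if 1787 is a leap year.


No

Rules: divisible by 4 AND (not by 100 OR by 400)
1787 ÷ 4 = 446 remainder 3 → not divisible by 4
Not divisible by 4 → not a leap year
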